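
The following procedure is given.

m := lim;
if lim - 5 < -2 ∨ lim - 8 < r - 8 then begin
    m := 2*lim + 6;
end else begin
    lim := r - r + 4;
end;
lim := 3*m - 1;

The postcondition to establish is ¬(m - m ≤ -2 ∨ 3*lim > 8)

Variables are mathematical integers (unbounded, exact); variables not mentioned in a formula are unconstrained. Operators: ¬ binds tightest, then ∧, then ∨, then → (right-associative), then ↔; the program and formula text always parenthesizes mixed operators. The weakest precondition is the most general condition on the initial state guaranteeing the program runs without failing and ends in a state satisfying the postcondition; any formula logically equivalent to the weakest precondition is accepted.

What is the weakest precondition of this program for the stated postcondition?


Working backward. After the program, the postcondition ¬(m - m ≤ -2 ∨ 3*lim > 8) must hold; in canonical form it is ¬(3*lim > 8).
Before lim := 3*m - 1: ¬(9*m > 11)
Then branch requires ¬(18*lim > -43); else branch requires ¬(9*m > 11).
Before the if: ((lim < 3 ∨ lim < r) → (¬(18*lim > -43))) ∧ ((¬(lim < 3 ∨ lim < r)) → (¬(9*m > 11)))
Before m := lim: ((lim < 3 ∨ lim < r) → (¬(18*lim > -43))) ∧ ((¬(lim < 3 ∨ lim < r)) → (¬(9*lim > 11)))
Answer: WP = ((lim < 3 ∨ lim < r) → (¬(18*lim > -43))) ∧ ((¬(lim < 3 ∨ lim < r)) → (¬(9*lim > 11)))


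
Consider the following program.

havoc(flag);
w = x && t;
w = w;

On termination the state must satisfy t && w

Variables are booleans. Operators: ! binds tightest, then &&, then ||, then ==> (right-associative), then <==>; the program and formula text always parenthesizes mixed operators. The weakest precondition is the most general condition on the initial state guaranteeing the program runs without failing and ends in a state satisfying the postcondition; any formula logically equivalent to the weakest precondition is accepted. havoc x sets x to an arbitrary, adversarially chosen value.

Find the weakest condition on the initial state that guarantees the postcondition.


Working backward. After the program, t && w must hold.
Before w := w: t && w
Before w := x && t: t && x
Before havoc flag: t && x
Answer: WP = t && x


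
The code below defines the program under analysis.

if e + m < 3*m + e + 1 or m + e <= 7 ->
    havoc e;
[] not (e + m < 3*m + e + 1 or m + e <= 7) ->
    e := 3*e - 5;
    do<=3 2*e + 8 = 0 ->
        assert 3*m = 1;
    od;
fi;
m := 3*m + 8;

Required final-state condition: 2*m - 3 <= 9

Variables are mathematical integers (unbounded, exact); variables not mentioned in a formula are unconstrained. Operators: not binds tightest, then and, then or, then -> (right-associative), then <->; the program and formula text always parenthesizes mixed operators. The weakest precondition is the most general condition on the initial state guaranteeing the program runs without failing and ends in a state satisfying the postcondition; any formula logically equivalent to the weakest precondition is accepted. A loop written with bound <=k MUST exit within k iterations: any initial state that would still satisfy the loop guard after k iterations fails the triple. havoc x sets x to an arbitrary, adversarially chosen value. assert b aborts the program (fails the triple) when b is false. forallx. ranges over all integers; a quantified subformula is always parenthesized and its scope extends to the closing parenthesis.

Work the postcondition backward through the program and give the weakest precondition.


Working backward. After the program, the postcondition 2*m - 3 <= 9 must hold; in canonical form it is 2*m <= 12.
Before m := 3*m + 8: 6*m <= -4
Then branch requires 6*m <= -4; else branch requires (6*e = 2 -> (3*m = 1 and (6*e = 2 -> (3*m = 1 and (6*e = 2 -> (3*m = 1 and (not (6*e = 2)) and 6*m <= -4)) and ((not (6*e = 2)) -> 6*m <= -4))) and ((not (6*e = 2)) -> 6*m <= -4))) and ((not (6*e = 2)) -> 6*m <= -4).
Before the if: ((2*m > -1 or e + m <= 7) -> 6*m <= -4) and ((not (2*m > -1 or e + m <= 7)) -> ((6*e = 2 -> (3*m = 1 and (6*e = 2 -> (3*m = 1 and (6*e = 2 -> (3*m = 1 and (not (6*e = 2)) and 6*m <= -4)) and ((not (6*e = 2)) -> 6*m <= -4))) and ((not (6*e = 2)) -> 6*m <= -4))) and ((not (6*e = 2)) -> 6*m <= -4)))
Answer: WP = ((2*m > -1 or e + m <= 7) -> 6*m <= -4) and ((not (2*m > -1 or e + m <= 7)) -> ((6*e = 2 -> (3*m = 1 and (6*e = 2 -> (3*m = 1 and (6*e = 2 -> (3*m = 1 and (not (6*e = 2)) and 6*m <= -4)) and ((not (6*e = 2)) -> 6*m <= -4))) and ((not (6*e = 2)) -> 6*m <= -4))) and ((not (6*e = 2)) -> 6*m <= -4)))


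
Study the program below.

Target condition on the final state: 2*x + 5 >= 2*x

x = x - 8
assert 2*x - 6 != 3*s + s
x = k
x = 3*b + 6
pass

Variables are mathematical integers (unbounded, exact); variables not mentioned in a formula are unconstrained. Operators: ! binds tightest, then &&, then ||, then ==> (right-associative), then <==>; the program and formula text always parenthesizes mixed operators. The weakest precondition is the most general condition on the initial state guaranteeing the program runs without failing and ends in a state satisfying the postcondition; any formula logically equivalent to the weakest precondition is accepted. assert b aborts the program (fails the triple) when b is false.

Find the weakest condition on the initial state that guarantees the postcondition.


Working backward. After the program, the postcondition 2*x + 5 >= 2*x must hold; in canonical form it is true.
Before skip: true
Before x := 3*b + 6: true
Before x := k: true
Before assert 2*x - 6 != 3*s + s: 2*x != 4*s + 6
Before x := x - 8: 2*x != 4*s + 22
Answer: WP = 2*x != 4*s + 22


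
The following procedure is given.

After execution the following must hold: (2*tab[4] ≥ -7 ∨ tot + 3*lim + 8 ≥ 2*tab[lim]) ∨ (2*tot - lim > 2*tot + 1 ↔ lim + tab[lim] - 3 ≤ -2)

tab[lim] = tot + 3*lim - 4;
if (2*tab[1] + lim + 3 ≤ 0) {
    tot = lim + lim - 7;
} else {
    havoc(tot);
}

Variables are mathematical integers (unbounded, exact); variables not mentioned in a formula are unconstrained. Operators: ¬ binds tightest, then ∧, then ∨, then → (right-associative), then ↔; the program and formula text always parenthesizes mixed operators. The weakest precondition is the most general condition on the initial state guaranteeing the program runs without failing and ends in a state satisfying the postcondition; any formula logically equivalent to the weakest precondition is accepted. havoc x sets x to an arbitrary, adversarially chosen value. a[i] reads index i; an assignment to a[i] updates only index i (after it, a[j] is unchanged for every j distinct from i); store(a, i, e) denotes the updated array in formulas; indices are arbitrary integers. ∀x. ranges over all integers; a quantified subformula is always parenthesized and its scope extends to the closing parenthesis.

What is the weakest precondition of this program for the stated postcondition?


Working backward. After the program, the postcondition (2*tab[4] ≥ -7 ∨ tot + 3*lim + 8 ≥ 2*tab[lim]) ∨ (2*tot - lim > 2*tot + 1 ↔ lim + tab[lim] - 3 ≤ -2) must hold; in canonical form it is 2*tab[4] ≥ -7 ∨ 3*lim + tot ≥ 2*tab[lim] - 8 ∨ (lim < -1 ↔ tab[lim] + lim ≤ 1).
Then branch requires 2*tab[4] ≥ -7 ∨ 5*lim ≥ 2*tab[lim] - 1 ∨ (lim < -1 ↔ tab[lim] + lim ≤ 1); else branch requires ∀tot_1. (2*tab[4] ≥ -7 ∨ 3*lim + tot_1 ≥ 2*tab[lim] - 8 ∨ (lim < -1 ↔ tab[lim] + lim ≤ 1)).
Before the if: (2*tab[1] + lim ≤ -3 → (2*tab[4] ≥ -7 ∨ 5*lim ≥ 2*tab[lim] - 1 ∨ (lim < -1 ↔ tab[lim] + lim ≤ 1))) ∧ ((¬(2*tab[1] + lim ≤ -3)) → (∀tot_1. (2*tab[4] ≥ -7 ∨ 3*lim + tot_1 ≥ 2*tab[lim] - 8 ∨ (lim < -1 ↔ tab[lim] + lim ≤ 1))))
Before tab[lim] := tot + 3*lim - 4: (2*store(tab, lim, 3*lim + tot - 4)[1] + lim ≤ -3 → (2*store(tab, lim, 3*lim + tot - 4)[4] ≥ -7 ∨ 5*lim ≥ 2*store(tab, lim, 3*lim + tot - 4)[lim] - 1 ∨ (lim < -1 ↔ store(tab, lim, 3*lim + tot - 4)[lim] + lim ≤ 1))) ∧ ((¬(2*store(tab, lim, 3*lim + tot - 4)[1] + lim ≤ -3)) → (∀tot_1. (2*store(tab, lim, 3*lim + tot - 4)[4] ≥ -7 ∨ 3*lim + tot_1 ≥ 2*store(tab, lim, 3*lim + tot - 4)[lim] - 8 ∨ (lim < -1 ↔ store(tab, lim, 3*lim + tot - 4)[lim] + lim ≤ 1))))
Answer: WP = (2*store(tab, lim, 3*lim + tot - 4)[1] + lim ≤ -3 → (2*store(tab, lim, 3*lim + tot - 4)[4] ≥ -7 ∨ 5*lim ≥ 2*store(tab, lim, 3*lim + tot - 4)[lim] - 1 ∨ (lim < -1 ↔ store(tab, lim, 3*lim + tot - 4)[lim] + lim ≤ 1))) ∧ ((¬(2*store(tab, lim, 3*lim + tot - 4)[1] + lim ≤ -3)) → (∀tot_1. (2*store(tab, lim, 3*lim + tot - 4)[4] ≥ -7 ∨ 3*lim + tot_1 ≥ 2*store(tab, lim, 3*lim + tot - 4)[lim] - 8 ∨ (lim < -1 ↔ store(tab, lim, 3*lim + tot - 4)[lim] + lim ≤ 1))))


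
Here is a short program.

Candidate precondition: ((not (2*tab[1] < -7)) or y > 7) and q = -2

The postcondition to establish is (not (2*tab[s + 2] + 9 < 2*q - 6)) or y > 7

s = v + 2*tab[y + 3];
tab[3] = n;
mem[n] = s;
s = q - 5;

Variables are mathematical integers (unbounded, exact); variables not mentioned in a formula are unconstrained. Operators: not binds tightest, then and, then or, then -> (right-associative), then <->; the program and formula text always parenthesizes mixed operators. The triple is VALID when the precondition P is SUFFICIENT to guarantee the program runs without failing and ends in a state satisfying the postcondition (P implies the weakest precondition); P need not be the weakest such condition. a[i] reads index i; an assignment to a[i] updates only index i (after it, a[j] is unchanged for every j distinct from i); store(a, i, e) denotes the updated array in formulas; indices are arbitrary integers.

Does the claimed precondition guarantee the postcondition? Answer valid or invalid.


Working backward. After the program, the postcondition (not (2*tab[s + 2] + 9 < 2*q - 6)) or y > 7 must hold; in canonical form it is (not (2*tab[s + 2] < 2*q - 15)) or y > 7.
Before s := q - 5: (not (2*tab[q - 3] < 2*q - 15)) or y > 7
Before mem[n] := s: (not (2*tab[q - 3] < 2*q - 15)) or y > 7
Before tab[3] := n: (not (2*store(tab, 3, n)[q - 3] < 2*q - 15)) or y > 7
Before s := v + 2*tab[y + 3]: (not (2*store(tab, 3, n)[q - 3] < 2*q - 15)) or y > 7
The weakest precondition is (not (2*store(tab, 3, n)[q - 3] < 2*q - 15)) or y > 7.
Check whether ((not (2*tab[1] < -7)) or y > 7) and q = -2 implies it.
Countermodel: at the initial state n = 0, q = -2, tab = {[-5] = -10, [1] = 0, [3] = 0, elsewhere 0}, y = 7, the precondition holds but the weakest precondition fails.
Answer: invalid


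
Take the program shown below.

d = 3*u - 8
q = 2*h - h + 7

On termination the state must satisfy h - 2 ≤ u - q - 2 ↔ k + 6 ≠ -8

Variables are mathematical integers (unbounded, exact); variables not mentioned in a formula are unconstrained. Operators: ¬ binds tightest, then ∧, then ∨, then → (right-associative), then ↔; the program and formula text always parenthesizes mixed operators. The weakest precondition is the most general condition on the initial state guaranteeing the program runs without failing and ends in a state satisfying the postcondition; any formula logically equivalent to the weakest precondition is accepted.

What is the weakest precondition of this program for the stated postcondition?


Working backward. After the program, the postcondition h - 2 ≤ u - q - 2 ↔ k + 6 ≠ -8 must hold; in canonical form it is h + q ≤ u ↔ k ≠ -14.
Before q := 2*h - h + 7: 2*h ≤ u - 7 ↔ k ≠ -14
Before d := 3*u - 8: 2*h ≤ u - 7 ↔ k ≠ -14
Answer: WP = 2*h ≤ u - 7 ↔ k ≠ -14


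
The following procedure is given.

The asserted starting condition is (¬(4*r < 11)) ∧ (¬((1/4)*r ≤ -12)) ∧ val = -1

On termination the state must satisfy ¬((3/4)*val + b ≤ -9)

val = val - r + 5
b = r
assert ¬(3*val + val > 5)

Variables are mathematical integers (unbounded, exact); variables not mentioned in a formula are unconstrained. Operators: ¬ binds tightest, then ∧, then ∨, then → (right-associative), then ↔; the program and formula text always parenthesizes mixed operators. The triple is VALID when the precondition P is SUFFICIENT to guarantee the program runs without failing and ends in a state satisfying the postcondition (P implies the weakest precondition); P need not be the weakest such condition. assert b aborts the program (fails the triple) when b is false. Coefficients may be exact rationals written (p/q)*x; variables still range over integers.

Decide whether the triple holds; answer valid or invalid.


Working backward. After the program, the postcondition ¬((3/4)*val + b ≤ -9) must hold; in canonical form it is ¬(b + (3/4)*val ≤ -9).
Before assert ¬(3*val + val > 5): (¬(4*val > 5)) ∧ (¬(b + (3/4)*val ≤ -9))
Before b := r: (¬(4*val > 5)) ∧ (¬(r + (3/4)*val ≤ -9))
Before val := val - r + 5: (¬(4*val > 4*r - 15)) ∧ (¬((1/4)*r + (3/4)*val ≤ -51/4))
The weakest precondition is (¬(4*val > 4*r - 15)) ∧ (¬((1/4)*r + (3/4)*val ≤ -51/4)).
Check whether (¬(4*r < 11)) ∧ (¬((1/4)*r ≤ -12)) ∧ val = -1 implies it.
Every state satisfying the precondition satisfies the weakest precondition: the implication holds.
Answer: valid


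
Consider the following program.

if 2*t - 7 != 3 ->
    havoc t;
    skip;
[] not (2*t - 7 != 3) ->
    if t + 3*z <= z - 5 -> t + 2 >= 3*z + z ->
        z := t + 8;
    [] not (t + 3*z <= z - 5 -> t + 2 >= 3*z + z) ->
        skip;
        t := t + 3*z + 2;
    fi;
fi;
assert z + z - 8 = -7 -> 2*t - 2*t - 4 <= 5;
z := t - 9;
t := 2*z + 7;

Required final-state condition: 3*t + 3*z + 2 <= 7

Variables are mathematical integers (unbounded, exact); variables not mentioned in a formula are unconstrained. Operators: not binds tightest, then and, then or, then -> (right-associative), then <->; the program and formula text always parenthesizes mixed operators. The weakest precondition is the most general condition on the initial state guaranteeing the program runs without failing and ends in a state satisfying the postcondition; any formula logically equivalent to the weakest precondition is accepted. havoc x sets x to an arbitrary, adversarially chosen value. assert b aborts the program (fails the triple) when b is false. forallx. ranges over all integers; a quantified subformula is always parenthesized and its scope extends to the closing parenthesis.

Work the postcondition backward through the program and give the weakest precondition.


Working backward. After the program, the postcondition 3*t + 3*z + 2 <= 7 must hold; in canonical form it is 3*t + 3*z <= 5.
Before t := 2*z + 7: 9*z <= -16
Before z := t - 9: 9*t <= 65
Before assert z + z - 8 = -7 -> 2*t - 2*t - 4 <= 5: 9*t <= 65
Then branch requires forall t_1. 9*t_1 <= 65; else branch requires ((t + 2*z <= -5 -> t >= 4*z - 2) -> 9*t <= 65) and ((not (t + 2*z <= -5 -> t >= 4*z - 2)) -> 9*t + 27*z <= 47).
Before the if: (2*t != 10 -> (forall t_1. 9*t_1 <= 65)) and ((not (2*t != 10)) -> (((t + 2*z <= -5 -> t >= 4*z - 2) -> 9*t <= 65) and ((not (t + 2*z <= -5 -> t >= 4*z - 2)) -> 9*t + 27*z <= 47)))
Answer: WP = (2*t != 10 -> (forall t_1. 9*t_1 <= 65)) and ((not (2*t != 10)) -> (((t + 2*z <= -5 -> t >= 4*z - 2) -> 9*t <= 65) and ((not (t + 2*z <= -5 -> t >= 4*z - 2)) -> 9*t + 27*z <= 47)))


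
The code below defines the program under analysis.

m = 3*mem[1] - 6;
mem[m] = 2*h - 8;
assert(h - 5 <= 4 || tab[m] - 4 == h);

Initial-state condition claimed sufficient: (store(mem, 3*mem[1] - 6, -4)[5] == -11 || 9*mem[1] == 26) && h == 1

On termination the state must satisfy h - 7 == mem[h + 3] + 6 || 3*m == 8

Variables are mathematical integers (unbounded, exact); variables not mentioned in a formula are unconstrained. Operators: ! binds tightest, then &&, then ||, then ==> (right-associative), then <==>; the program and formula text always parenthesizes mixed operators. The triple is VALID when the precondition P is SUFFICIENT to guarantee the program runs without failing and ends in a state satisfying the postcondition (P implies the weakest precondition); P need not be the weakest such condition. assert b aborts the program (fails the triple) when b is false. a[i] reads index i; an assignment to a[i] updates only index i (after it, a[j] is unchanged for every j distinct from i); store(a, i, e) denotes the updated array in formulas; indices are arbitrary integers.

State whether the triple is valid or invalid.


Working backward. After the program, the postcondition h - 7 == mem[h + 3] + 6 || 3*m == 8 must hold; in canonical form it is h == mem[h + 3] + 13 || 3*m == 8.
Before assert h - 5 <= 4 || tab[m] - 4 == h: (h <= 9 || tab[m] == h + 4) && (h == mem[h + 3] + 13 || 3*m == 8)
Before mem[m] := 2*h - 8: (h <= 9 || tab[m] == h + 4) && (h == store(mem, m, 2*h - 8)[h + 3] + 13 || 3*m == 8)
Before m := 3*mem[1] - 6: (h <= 9 || tab[3*mem[1] - 6] == h + 4) && (h == store(mem, 3*mem[1] - 6, 2*h - 8)[h + 3] + 13 || 9*mem[1] == 26)
The weakest precondition is (h <= 9 || tab[3*mem[1] - 6] == h + 4) && (h == store(mem, 3*mem[1] - 6, 2*h - 8)[h + 3] + 13 || 9*mem[1] == 26).
Check whether (store(mem, 3*mem[1] - 6, -4)[5] == -11 || 9*mem[1] == 26) && h == 1 implies it.
Countermodel: at the initial state h = 1, mem = {[-21126] = 2, [1] = -7040, [4] = 7, [5] = -11, elsewhere 2}, tab = {[-21126] = 0, [1] = 0, [4] = 0, [5] = 0, elsewhere 0}, the precondition holds but the weakest precondition fails.
Answer: invalid


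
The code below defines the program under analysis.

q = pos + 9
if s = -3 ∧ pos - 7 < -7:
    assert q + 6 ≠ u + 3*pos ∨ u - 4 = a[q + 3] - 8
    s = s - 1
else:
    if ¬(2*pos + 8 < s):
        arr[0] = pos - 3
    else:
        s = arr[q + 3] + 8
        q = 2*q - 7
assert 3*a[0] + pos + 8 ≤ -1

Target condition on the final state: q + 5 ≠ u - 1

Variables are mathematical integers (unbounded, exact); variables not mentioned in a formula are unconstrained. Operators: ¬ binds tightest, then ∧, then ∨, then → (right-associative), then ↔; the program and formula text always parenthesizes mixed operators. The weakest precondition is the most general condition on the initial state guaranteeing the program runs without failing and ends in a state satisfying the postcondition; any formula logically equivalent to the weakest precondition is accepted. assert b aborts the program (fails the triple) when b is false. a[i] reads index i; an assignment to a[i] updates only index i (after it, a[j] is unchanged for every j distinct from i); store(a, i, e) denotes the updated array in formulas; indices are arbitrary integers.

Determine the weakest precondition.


Working backward. After the program, the postcondition q + 5 ≠ u - 1 must hold; in canonical form it is q ≠ u - 6.
Before assert 3*a[0] + pos + 8 ≤ -1: 3*a[0] + pos ≤ -9 ∧ q ≠ u - 6
Then branch requires (q ≠ 3*pos + u - 6 ∨ u = a[q + 3] - 4) ∧ 3*a[0] + pos ≤ -9 ∧ q ≠ u - 6; else branch requires ((¬(2*pos < s - 8)) → (3*a[0] + pos ≤ -9 ∧ q ≠ u - 6)) ∧ (2*pos < s - 8 → (3*a[0] + pos ≤ -9 ∧ 2*q ≠ u + 1)).
Before the if: ((s = -3 ∧ pos < 0) → ((q ≠ 3*pos + u - 6 ∨ u = a[q + 3] - 4) ∧ 3*a[0] + pos ≤ -9 ∧ q ≠ u - 6)) ∧ ((¬(s = -3 ∧ pos < 0)) → (((¬(2*pos < s - 8)) → (3*a[0] + pos ≤ -9 ∧ q ≠ u - 6)) ∧ (2*pos < s - 8 → (3*a[0] + pos ≤ -9 ∧ 2*q ≠ u + 1))))
Before q := pos + 9: ((s = -3 ∧ pos < 0) → ((2*pos + u ≠ 15 ∨ u = a[pos + 12] - 4) ∧ 3*a[0] + pos ≤ -9 ∧ pos ≠ u - 15)) ∧ ((¬(s = -3 ∧ pos < 0)) → (((¬(2*pos < s - 8)) → (3*a[0] + pos ≤ -9 ∧ pos ≠ u - 15)) ∧ (2*pos < s - 8 → (3*a[0] + pos ≤ -9 ∧ 2*pos ≠ u - 17))))
Answer: WP = ((s = -3 ∧ pos < 0) → ((2*pos + u ≠ 15 ∨ u = a[pos + 12] - 4) ∧ 3*a[0] + pos ≤ -9 ∧ pos ≠ u - 15)) ∧ ((¬(s = -3 ∧ pos < 0)) → (((¬(2*pos < s - 8)) → (3*a[0] + pos ≤ -9 ∧ pos ≠ u - 15)) ∧ (2*pos < s - 8 → (3*a[0] + pos ≤ -9 ∧ 2*pos ≠ u - 17))))


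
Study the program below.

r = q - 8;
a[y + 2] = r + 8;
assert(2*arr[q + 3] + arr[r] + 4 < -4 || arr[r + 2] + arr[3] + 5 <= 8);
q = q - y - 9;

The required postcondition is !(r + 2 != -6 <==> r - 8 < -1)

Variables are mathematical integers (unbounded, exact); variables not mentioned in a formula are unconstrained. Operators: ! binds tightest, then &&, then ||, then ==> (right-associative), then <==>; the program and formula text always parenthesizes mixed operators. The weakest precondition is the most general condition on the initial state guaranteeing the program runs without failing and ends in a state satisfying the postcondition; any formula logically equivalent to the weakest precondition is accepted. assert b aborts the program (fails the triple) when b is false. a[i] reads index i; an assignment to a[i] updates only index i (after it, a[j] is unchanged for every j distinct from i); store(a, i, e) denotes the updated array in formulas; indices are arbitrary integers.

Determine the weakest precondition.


Working backward. After the program, the postcondition !(r + 2 != -6 <==> r - 8 < -1) must hold; in canonical form it is !(r != -8 <==> r < 7).
Before q := q - y - 9: !(r != -8 <==> r < 7)
Before assert 2*arr[q + 3] + arr[r] + 4 < -4 || arr[r + 2] + arr[3] + 5 <= 8: (2*arr[q + 3] + arr[r] < -8 || arr[r + 2] + arr[3] <= 3) && (!(r != -8 <==> r < 7))
Before a[y + 2] := r + 8: (2*arr[q + 3] + arr[r] < -8 || arr[r + 2] + arr[3] <= 3) && (!(r != -8 <==> r < 7))
Before r := q - 8: (2*arr[q + 3] + arr[q - 8] < -8 || arr[3] + arr[q - 6] <= 3) && (!(q != 0 <==> q < 15))
Answer: WP = (2*arr[q + 3] + arr[q - 8] < -8 || arr[3] + arr[q - 6] <= 3) && (!(q != 0 <==> q < 15))


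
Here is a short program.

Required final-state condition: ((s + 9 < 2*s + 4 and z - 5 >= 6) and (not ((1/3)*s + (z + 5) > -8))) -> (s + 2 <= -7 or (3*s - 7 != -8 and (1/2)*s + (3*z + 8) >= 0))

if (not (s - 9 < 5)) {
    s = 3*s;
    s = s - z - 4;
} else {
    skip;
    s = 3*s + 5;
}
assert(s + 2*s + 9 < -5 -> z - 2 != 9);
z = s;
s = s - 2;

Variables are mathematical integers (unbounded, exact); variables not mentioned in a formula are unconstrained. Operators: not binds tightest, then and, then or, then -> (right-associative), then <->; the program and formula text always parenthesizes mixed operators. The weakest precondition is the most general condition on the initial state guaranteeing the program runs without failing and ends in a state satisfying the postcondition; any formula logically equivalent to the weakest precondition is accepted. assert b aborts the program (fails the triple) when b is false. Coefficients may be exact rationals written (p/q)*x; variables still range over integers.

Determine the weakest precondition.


Working backward. After the program, the postcondition ((s + 9 < 2*s + 4 and z - 5 >= 6) and (not ((1/3)*s + (z + 5) > -8))) -> (s + 2 <= -7 or (3*s - 7 != -8 and (1/2)*s + (3*z + 8) >= 0)) must hold; in canonical form it is (s > 5 and z >= 11 and (not ((1/3)*s + z > -13))) -> (s <= -9 or (3*s != -1 and (1/2)*s + 3*z >= -8)).
Before s := s - 2: (s > 7 and z >= 11 and (not ((1/3)*s + z > -37/3))) -> (s <= -7 or (3*s != 5 and (1/2)*s + 3*z >= -7))
Before z := s: (s > 7 and s >= 11 and (not ((4/3)*s > -37/3))) -> (s <= -7 or (3*s != 5 and (7/2)*s >= -7))
Before assert s + 2*s + 9 < -5 -> z - 2 != 9: (3*s < -14 -> z != 11) and ((s > 7 and s >= 11 and (not ((4/3)*s > -37/3))) -> (s <= -7 or (3*s != 5 and (7/2)*s >= -7)))
Then branch requires (9*s < 3*z - 2 -> z != 11) and ((3*s > z + 11 and 3*s >= z + 15 and (not (4*s > (4/3)*z - 7))) -> (3*s <= z - 3 or (9*s != 3*z + 17 and (21/2)*s >= (7/2)*z + 7))); else branch requires (9*s < -29 -> z != 11) and ((3*s > 2 and 3*s >= 6 and (not (4*s > -19))) -> (3*s <= -12 or (9*s != -10 and (21/2)*s >= -49/2))).
Before the if: ((not (s < 14)) -> ((9*s < 3*z - 2 -> z != 11) and ((3*s > z + 11 and 3*s >= z + 15 and (not (4*s > (4/3)*z - 7))) -> (3*s <= z - 3 or (9*s != 3*z + 17 and (21/2)*s >= (7/2)*z + 7))))) and (s < 14 -> ((9*s < -29 -> z != 11) and ((3*s > 2 and 3*s >= 6 and (not (4*s > -19))) -> (3*s <= -12 or (9*s != -10 and (21/2)*s >= -49/2)))))
Answer: WP = ((not (s < 14)) -> ((9*s < 3*z - 2 -> z != 11) and ((3*s > z + 11 and 3*s >= z + 15 and (not (4*s > (4/3)*z - 7))) -> (3*s <= z - 3 or (9*s != 3*z + 17 and (21/2)*s >= (7/2)*z + 7))))) and (s < 14 -> ((9*s < -29 -> z != 11) and ((3*s > 2 and 3*s >= 6 and (not (4*s > -19))) -> (3*s <= -12 or (9*s != -10 and (21/2)*s >= -49/2)))))


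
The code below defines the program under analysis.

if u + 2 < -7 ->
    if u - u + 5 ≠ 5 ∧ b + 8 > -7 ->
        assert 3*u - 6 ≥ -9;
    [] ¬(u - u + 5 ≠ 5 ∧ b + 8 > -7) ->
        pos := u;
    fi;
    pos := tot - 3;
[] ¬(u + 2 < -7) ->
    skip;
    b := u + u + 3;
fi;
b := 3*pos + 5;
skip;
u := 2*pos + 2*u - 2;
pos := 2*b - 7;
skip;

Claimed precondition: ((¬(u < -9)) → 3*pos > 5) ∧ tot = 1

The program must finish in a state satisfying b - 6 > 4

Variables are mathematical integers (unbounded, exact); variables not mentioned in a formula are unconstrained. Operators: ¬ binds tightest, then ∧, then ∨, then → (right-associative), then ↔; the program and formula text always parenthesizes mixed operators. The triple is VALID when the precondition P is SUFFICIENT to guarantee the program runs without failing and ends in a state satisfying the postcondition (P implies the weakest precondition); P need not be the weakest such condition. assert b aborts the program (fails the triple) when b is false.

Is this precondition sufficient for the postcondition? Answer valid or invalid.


Working backward. After the program, the postcondition b - 6 > 4 must hold; in canonical form it is b > 10.
Before skip: b > 10
Before pos := 2*b - 7: b > 10
Before u := 2*pos + 2*u - 2: b > 10
Before skip: b > 10
Before b := 3*pos + 5: 3*pos > 5
Then branch requires 3*tot > 14; else branch requires 3*pos > 5.
Before the if: (u < -9 → 3*tot > 14) ∧ ((¬(u < -9)) → 3*pos > 5)
The weakest precondition is (u < -9 → 3*tot > 14) ∧ ((¬(u < -9)) → 3*pos > 5).
Check whether ((¬(u < -9)) → 3*pos > 5) ∧ tot = 1 implies it.
Countermodel: at the initial state pos = 0, tot = 1, u = -10, the precondition holds but the weakest precondition fails.
Answer: invalid


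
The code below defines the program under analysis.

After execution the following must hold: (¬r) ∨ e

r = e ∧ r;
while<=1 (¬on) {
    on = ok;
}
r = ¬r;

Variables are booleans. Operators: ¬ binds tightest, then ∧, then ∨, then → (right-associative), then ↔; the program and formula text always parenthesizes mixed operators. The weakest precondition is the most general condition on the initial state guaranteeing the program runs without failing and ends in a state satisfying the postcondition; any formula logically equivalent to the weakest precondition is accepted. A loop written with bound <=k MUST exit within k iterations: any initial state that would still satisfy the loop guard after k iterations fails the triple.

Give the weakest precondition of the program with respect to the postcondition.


Working backward. After the program, (¬r) ∨ e must hold.
Before r := ¬r: r ∨ e
Before the loop (bound <=1), unroll the exhaustion recursion (WP_0 = exit-now case; WP_j = one more guarded iteration, up to j = 1):
  WP_0: on ∧ (r ∨ e)
  WP_1: ((¬on) → (ok ∧ (r ∨ e))) ∧ (on → (r ∨ e))
So before the loop: ((¬on) → (ok ∧ (r ∨ e))) ∧ (on → (r ∨ e))
Before r := e ∧ r: ((¬on) → (ok ∧ ((e ∧ r) ∨ e))) ∧ (on → ((e ∧ r) ∨ e))
Answer: WP = ((¬on) → (ok ∧ ((e ∧ r) ∨ e))) ∧ (on → ((e ∧ r) ∨ e))


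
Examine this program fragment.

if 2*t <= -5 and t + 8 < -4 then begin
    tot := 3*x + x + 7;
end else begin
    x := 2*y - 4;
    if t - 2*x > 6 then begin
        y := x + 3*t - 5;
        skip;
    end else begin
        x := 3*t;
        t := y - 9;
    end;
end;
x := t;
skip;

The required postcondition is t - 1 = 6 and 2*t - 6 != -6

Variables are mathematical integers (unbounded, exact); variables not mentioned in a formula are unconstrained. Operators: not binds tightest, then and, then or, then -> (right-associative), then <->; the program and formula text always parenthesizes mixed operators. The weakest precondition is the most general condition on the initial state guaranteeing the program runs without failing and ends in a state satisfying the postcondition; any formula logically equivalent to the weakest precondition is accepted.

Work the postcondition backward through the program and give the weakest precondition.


Working backward. After the program, the postcondition t - 1 = 6 and 2*t - 6 != -6 must hold; in canonical form it is t = 7 and 2*t != 0.
Before skip: t = 7 and 2*t != 0
Before x := t: t = 7 and 2*t != 0
Then branch requires t = 7 and 2*t != 0; else branch requires (t > 4*y - 2 -> (t = 7 and 2*t != 0)) and ((not (t > 4*y - 2)) -> (y = 16 and 2*y != 18)).
Before the if: ((2*t <= -5 and t < -12) -> (t = 7 and 2*t != 0)) and ((not (2*t <= -5 and t < -12)) -> ((t > 4*y - 2 -> (t = 7 and 2*t != 0)) and ((not (t > 4*y - 2)) -> (y = 16 and 2*y != 18))))
Answer: WP = ((2*t <= -5 and t < -12) -> (t = 7 and 2*t != 0)) and ((not (2*t <= -5 and t < -12)) -> ((t > 4*y - 2 -> (t = 7 and 2*t != 0)) and ((not (t > 4*y - 2)) -> (y = 16 and 2*y != 18))))


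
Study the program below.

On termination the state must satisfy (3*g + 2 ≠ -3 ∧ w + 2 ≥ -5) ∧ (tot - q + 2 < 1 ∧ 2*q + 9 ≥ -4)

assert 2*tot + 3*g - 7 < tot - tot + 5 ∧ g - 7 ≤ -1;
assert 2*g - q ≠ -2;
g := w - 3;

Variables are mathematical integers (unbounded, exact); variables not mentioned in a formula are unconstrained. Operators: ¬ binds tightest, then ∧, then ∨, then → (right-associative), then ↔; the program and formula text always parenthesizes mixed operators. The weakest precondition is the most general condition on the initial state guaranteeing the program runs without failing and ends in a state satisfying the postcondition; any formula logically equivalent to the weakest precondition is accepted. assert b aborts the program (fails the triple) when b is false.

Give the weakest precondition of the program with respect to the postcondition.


Working backward. After the program, the postcondition (3*g + 2 ≠ -3 ∧ w + 2 ≥ -5) ∧ (tot - q + 2 < 1 ∧ 2*q + 9 ≥ -4) must hold; in canonical form it is 3*g ≠ -5 ∧ w ≥ -7 ∧ tot < q - 1 ∧ 2*q ≥ -13.
Before g := w - 3: 3*w ≠ 4 ∧ w ≥ -7 ∧ tot < q - 1 ∧ 2*q ≥ -13
Before assert 2*g - q ≠ -2: 2*g ≠ q - 2 ∧ 3*w ≠ 4 ∧ w ≥ -7 ∧ tot < q - 1 ∧ 2*q ≥ -13
Before assert 2*tot + 3*g - 7 < tot - tot + 5 ∧ g - 7 ≤ -1: 3*g + 2*tot < 12 ∧ g ≤ 6 ∧ 2*g ≠ q - 2 ∧ 3*w ≠ 4 ∧ w ≥ -7 ∧ tot < q - 1 ∧ 2*q ≥ -13
Answer: WP = 3*g + 2*tot < 12 ∧ g ≤ 6 ∧ 2*g ≠ q - 2 ∧ 3*w ≠ 4 ∧ w ≥ -7 ∧ tot < q - 1 ∧ 2*q ≥ -13


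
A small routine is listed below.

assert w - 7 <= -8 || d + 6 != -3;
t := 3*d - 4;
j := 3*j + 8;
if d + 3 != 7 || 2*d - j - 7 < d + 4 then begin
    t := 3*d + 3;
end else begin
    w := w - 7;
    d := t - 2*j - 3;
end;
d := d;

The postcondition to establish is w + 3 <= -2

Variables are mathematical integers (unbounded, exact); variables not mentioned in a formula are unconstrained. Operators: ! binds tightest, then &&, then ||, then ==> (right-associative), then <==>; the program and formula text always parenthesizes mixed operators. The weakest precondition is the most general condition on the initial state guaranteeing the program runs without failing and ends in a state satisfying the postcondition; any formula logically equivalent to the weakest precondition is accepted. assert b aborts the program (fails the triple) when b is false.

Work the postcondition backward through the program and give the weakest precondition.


Working backward. After the program, the postcondition w + 3 <= -2 must hold; in canonical form it is w <= -5.
Before d := d: w <= -5
Then branch requires w <= -5; else branch requires w <= 2.
Before the if: ((d != 4 || d < j + 11) ==> w <= -5) && ((!(d != 4 || d < j + 11)) ==> w <= 2)
Before j := 3*j + 8: ((d != 4 || d < 3*j + 19) ==> w <= -5) && ((!(d != 4 || d < 3*j + 19)) ==> w <= 2)
Before t := 3*d - 4: ((d != 4 || d < 3*j + 19) ==> w <= -5) && ((!(d != 4 || d < 3*j + 19)) ==> w <= 2)
Before assert w - 7 <= -8 || d + 6 != -3: (w <= -1 || d != -9) && ((d != 4 || d < 3*j + 19) ==> w <= -5) && ((!(d != 4 || d < 3*j + 19)) ==> w <= 2)
Answer: WP = (w <= -1 || d != -9) && ((d != 4 || d < 3*j + 19) ==> w <= -5) && ((!(d != 4 || d < 3*j + 19)) ==> w <= 2)


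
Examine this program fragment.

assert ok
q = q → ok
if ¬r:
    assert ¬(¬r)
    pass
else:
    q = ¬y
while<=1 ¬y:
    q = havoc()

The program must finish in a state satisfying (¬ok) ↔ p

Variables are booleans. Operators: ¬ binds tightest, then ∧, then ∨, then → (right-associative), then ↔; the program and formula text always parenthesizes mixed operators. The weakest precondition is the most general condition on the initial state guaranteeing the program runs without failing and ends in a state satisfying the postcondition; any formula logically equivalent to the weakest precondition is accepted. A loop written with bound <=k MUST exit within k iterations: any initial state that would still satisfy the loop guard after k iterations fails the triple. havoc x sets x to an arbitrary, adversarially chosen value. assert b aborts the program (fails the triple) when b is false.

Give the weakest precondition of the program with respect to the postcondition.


Working backward. After the program, (¬ok) ↔ p must hold.
Before the loop (bound <=1), unroll the exhaustion recursion (WP_0 = exit-now case; WP_j = one more guarded iteration, up to j = 1):
  WP_0: y ∧ ((¬ok) ↔ p)
  WP_1: ((¬y) → (y ∧ ((¬ok) ↔ p))) ∧ (y → ((¬ok) ↔ p))
So before the loop: ((¬y) → (y ∧ ((¬ok) ↔ p))) ∧ (y → ((¬ok) ↔ p))
Then branch requires r ∧ ((¬y) → (y ∧ ((¬ok) ↔ p))) ∧ (y → ((¬ok) ↔ p)); else branch requires ((¬y) → (y ∧ ((¬ok) ↔ p))) ∧ (y → ((¬ok) ↔ p)).
Before the if: ((¬r) → (r ∧ ((¬y) → (y ∧ ((¬ok) ↔ p))) ∧ (y → ((¬ok) ↔ p)))) ∧ (r → (((¬y) → (y ∧ ((¬ok) ↔ p))) ∧ (y → ((¬ok) ↔ p))))
Before q := q → ok: ((¬r) → (r ∧ ((¬y) → (y ∧ ((¬ok) ↔ p))) ∧ (y → ((¬ok) ↔ p)))) ∧ (r → (((¬y) → (y ∧ ((¬ok) ↔ p))) ∧ (y → ((¬ok) ↔ p))))
Before assert ok: ok ∧ ((¬r) → (r ∧ ((¬y) → (y ∧ ((¬ok) ↔ p))) ∧ (y → ((¬ok) ↔ p)))) ∧ (r → (((¬y) → (y ∧ ((¬ok) ↔ p))) ∧ (y → ((¬ok) ↔ p))))
Answer: WP = ok ∧ ((¬r) → (r ∧ ((¬y) → (y ∧ ((¬ok) ↔ p))) ∧ (y → ((¬ok) ↔ p)))) ∧ (r → (((¬y) → (y ∧ ((¬ok) ↔ p))) ∧ (y → ((¬ok) ↔ p))))


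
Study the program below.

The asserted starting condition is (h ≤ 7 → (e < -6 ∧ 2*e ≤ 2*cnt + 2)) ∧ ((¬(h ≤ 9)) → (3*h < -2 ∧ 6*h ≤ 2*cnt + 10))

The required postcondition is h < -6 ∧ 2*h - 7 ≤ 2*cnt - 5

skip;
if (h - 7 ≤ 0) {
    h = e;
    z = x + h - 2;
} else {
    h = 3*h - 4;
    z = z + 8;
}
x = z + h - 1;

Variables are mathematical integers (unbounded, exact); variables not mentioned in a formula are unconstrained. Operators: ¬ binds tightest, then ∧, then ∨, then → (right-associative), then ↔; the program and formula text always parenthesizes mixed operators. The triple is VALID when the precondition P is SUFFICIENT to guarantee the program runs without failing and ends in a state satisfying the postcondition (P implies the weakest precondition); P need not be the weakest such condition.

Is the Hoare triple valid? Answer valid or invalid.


Working backward. After the program, the postcondition h < -6 ∧ 2*h - 7 ≤ 2*cnt - 5 must hold; in canonical form it is h < -6 ∧ 2*h ≤ 2*cnt + 2.
Before x := z + h - 1: h < -6 ∧ 2*h ≤ 2*cnt + 2
Then branch requires e < -6 ∧ 2*e ≤ 2*cnt + 2; else branch requires 3*h < -2 ∧ 6*h ≤ 2*cnt + 10.
Before the if: (h ≤ 7 → (e < -6 ∧ 2*e ≤ 2*cnt + 2)) ∧ ((¬(h ≤ 7)) → (3*h < -2 ∧ 6*h ≤ 2*cnt + 10))
Before skip: (h ≤ 7 → (e < -6 ∧ 2*e ≤ 2*cnt + 2)) ∧ ((¬(h ≤ 7)) → (3*h < -2 ∧ 6*h ≤ 2*cnt + 10))
The weakest precondition is (h ≤ 7 → (e < -6 ∧ 2*e ≤ 2*cnt + 2)) ∧ ((¬(h ≤ 7)) → (3*h < -2 ∧ 6*h ≤ 2*cnt + 10)).
Check whether (h ≤ 7 → (e < -6 ∧ 2*e ≤ 2*cnt + 2)) ∧ ((¬(h ≤ 9)) → (3*h < -2 ∧ 6*h ≤ 2*cnt + 10)) implies it.
Countermodel: at the initial state cnt = 0, e = 0, h = 8, the precondition holds but the weakest precondition fails.
Answer: invalid


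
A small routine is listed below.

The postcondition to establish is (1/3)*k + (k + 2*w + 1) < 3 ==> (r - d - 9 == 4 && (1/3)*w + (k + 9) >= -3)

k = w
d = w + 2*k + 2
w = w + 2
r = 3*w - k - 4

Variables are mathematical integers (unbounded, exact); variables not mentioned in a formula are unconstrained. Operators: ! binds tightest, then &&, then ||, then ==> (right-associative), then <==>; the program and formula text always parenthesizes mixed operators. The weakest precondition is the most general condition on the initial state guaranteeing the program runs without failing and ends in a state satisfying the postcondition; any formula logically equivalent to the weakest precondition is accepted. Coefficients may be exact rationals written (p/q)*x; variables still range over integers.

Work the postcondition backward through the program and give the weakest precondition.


Working backward. After the program, the postcondition (1/3)*k + (k + 2*w + 1) < 3 ==> (r - d - 9 == 4 && (1/3)*w + (k + 9) >= -3) must hold; in canonical form it is (4/3)*k + 2*w < 2 ==> (r == d + 13 && k + (1/3)*w >= -12).
Before r := 3*w - k - 4: (4/3)*k + 2*w < 2 ==> (3*w == d + k + 17 && k + (1/3)*w >= -12)
Before w := w + 2: (4/3)*k + 2*w < -2 ==> (3*w == d + k + 11 && k + (1/3)*w >= -38/3)
Before d := w + 2*k + 2: (4/3)*k + 2*w < -2 ==> (2*w == 3*k + 13 && k + (1/3)*w >= -38/3)
Before k := w: (10/3)*w < -2 ==> (w == -13 && (4/3)*w >= -38/3)
Answer: WP = (10/3)*w < -2 ==> (w == -13 && (4/3)*w >= -38/3)


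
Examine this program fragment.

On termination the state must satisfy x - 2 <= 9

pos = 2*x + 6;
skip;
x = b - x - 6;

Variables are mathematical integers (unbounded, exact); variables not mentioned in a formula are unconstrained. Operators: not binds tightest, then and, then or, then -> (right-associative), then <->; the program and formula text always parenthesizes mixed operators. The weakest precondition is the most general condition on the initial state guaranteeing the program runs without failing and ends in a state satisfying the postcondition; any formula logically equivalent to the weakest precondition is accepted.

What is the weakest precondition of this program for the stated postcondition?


Working backward. After the program, the postcondition x - 2 <= 9 must hold; in canonical form it is x <= 11.
Before x := b - x - 6: b <= x + 17
Before skip: b <= x + 17
Before pos := 2*x + 6: b <= x + 17
Answer: WP = b <= x + 17


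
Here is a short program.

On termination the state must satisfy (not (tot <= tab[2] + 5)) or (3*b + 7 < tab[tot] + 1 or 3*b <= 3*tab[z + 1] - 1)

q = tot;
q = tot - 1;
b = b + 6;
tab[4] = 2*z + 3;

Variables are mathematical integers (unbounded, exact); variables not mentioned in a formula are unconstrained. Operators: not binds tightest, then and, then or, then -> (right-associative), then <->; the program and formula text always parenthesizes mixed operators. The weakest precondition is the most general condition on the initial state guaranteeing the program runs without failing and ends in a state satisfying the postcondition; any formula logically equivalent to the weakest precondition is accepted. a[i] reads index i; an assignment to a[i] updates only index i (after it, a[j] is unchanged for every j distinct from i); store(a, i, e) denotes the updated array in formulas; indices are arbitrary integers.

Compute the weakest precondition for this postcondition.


Working backward. After the program, the postcondition (not (tot <= tab[2] + 5)) or (3*b + 7 < tab[tot] + 1 or 3*b <= 3*tab[z + 1] - 1) must hold; in canonical form it is (not (tot <= tab[2] + 5)) or 3*b < tab[tot] - 6 or 3*b <= 3*tab[z + 1] - 1.
Before tab[4] := 2*z + 3: (not (tot <= tab[2] + 5)) or 3*b < store(tab, 4, 2*z + 3)[tot] - 6 or 3*b <= 3*store(tab, 4, 2*z + 3)[z + 1] - 1
Before b := b + 6: (not (tot <= tab[2] + 5)) or 3*b < store(tab, 4, 2*z + 3)[tot] - 24 or 3*b <= 3*store(tab, 4, 2*z + 3)[z + 1] - 19
Before q := tot - 1: (not (tot <= tab[2] + 5)) or 3*b < store(tab, 4, 2*z + 3)[tot] - 24 or 3*b <= 3*store(tab, 4, 2*z + 3)[z + 1] - 19
Before q := tot: (not (tot <= tab[2] + 5)) or 3*b < store(tab, 4, 2*z + 3)[tot] - 24 or 3*b <= 3*store(tab, 4, 2*z + 3)[z + 1] - 19
Answer: WP = (not (tot <= tab[2] + 5)) or 3*b < store(tab, 4, 2*z + 3)[tot] - 24 or 3*b <= 3*store(tab, 4, 2*z + 3)[z + 1] - 19
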